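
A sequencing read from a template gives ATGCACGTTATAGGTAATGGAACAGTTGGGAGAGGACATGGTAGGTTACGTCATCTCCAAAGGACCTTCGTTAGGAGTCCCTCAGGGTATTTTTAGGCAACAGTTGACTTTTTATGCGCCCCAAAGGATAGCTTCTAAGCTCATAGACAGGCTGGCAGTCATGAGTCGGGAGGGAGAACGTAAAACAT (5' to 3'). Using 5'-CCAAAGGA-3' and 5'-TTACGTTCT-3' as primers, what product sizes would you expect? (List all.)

127 bp, 63 bp

The forward primer CCAAAGGA matches the top strand at positions 57–64, 121–128.
The reverse primer's reverse complement is AGAACGTAA, matching at positions 175–183.
Each forward site pairs with the reverse site to give a product ending at position 183: sizes 127, 63 bp.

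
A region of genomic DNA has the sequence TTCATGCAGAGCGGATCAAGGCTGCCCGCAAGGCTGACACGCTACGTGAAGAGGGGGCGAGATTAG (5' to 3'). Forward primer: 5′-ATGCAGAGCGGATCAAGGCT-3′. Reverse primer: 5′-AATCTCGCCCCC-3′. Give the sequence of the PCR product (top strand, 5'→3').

Forward primer ATGCAGAGCGGATCAAGGCT is found on the top strand at positions 4–23.
Reverse complement of the reverse primer: GGGGGCGAGATT. This occurs on the top strand at positions 53–64.
The product is the template from position 4 through 64 (61 bp).

5'-ATGCAGAGCGGATCAAGGCTGCCCGCAAGGCTGACACGCTACGTGAAGAGGGGGCGAGATT-3'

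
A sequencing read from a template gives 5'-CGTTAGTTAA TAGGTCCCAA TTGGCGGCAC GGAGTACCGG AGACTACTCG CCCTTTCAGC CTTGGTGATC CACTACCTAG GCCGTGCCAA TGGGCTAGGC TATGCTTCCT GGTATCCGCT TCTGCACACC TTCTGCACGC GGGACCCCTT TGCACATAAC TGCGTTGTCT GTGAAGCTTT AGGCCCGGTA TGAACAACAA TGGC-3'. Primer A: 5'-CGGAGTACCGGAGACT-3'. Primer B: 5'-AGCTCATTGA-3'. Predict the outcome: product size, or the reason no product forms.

No product — primer B has no binding site in the template.

Primer B (AGCTCATTGA) does not match the top strand, and its reverse complement TCAATGAGCT does not match either.
With no annealing site for primer B, no amplification occurs.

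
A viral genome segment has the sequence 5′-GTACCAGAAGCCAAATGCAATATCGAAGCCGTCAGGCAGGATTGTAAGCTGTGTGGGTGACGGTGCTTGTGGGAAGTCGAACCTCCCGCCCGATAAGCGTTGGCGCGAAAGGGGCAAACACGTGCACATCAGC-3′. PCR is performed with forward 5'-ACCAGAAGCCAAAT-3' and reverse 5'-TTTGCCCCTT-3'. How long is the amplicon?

Forward primer ACCAGAAGCCAAAT is found on the top strand at positions 3–16.
Reverse complement of the reverse primer: AAGGGGCAAA. This occurs on the top strand at positions 109–118.
Amplicon spans positions 3–118: 116 bp.

116 bp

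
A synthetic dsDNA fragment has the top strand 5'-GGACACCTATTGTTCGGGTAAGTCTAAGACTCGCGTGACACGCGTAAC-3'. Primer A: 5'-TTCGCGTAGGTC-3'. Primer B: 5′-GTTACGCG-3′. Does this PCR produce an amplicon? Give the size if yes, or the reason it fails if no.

No product — primer A has no binding site in the template.

Primer A (TTCGCGTAGGTC) does not match the top strand, and its reverse complement GACCTACGCGAA does not match either.
With no annealing site for primer A, no amplification occurs.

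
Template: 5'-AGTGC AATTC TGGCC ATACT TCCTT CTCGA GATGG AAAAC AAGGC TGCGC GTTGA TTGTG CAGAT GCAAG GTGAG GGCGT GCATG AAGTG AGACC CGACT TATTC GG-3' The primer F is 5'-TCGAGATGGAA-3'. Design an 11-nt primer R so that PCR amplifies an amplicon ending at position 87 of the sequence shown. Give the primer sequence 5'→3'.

5'-TTCATGCACGC-3'

The forward primer binds at positions 27–37; the product's 3' end on the top strand is position 87.
The reverse primer anneals to the top strand over positions 77–87, i.e. to GCGTGCATGAA.
Its sequence written 5'→3' is the reverse complement: TTCATGCACGC.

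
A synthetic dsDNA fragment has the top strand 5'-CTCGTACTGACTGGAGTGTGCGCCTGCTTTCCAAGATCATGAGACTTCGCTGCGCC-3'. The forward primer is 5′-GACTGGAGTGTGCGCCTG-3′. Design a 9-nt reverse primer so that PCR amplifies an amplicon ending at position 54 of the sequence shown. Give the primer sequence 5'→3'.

5'-CGCAGCGAA-3'

The forward primer binds at positions 9–26; the product's 3' end on the top strand is position 54.
The reverse primer anneals to the top strand over positions 46–54, i.e. to TTCGCTGCG.
Its sequence written 5'→3' is the reverse complement: CGCAGCGAA.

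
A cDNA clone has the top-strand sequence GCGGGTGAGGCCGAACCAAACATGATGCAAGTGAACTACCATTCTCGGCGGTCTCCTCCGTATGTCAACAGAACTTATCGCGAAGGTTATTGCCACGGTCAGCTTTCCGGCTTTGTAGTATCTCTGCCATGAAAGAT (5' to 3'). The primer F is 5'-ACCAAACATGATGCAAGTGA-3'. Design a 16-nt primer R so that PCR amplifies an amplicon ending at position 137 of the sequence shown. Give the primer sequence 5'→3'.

The forward primer binds at positions 15–34; the product's 3' end on the top strand is position 137.
The reverse primer anneals to the top strand over positions 122–137, i.e. to CTCTGCCATGAAAGAT.
Its sequence written 5'→3' is the reverse complement: ATCTTTCATGGCAGAG.

5'-ATCTTTCATGGCAGAG-3'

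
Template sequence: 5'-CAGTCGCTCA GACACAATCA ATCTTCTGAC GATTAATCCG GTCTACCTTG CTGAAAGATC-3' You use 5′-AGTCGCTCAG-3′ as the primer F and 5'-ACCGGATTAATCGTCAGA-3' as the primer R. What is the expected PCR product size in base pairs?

41 bp

Forward primer AGTCGCTCAG is found on the top strand at positions 2–11.
Reverse complement of the reverse primer: TCTGACGATTAATCCGGT. This occurs on the top strand at positions 25–42.
Product length = (reverse-primer end) − (forward-primer start) + 1 = 42 − 2 + 1 = 41 bp.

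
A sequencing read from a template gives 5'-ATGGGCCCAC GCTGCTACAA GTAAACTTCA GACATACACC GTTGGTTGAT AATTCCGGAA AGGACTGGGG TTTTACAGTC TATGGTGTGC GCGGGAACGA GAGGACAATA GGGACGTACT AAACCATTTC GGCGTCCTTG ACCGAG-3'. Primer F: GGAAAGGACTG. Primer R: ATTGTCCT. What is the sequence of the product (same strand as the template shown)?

5'-GGAAAGGACTGGGGTTTTACAGTCTATGGTGTGCGCGGGAACGAGAGGACAAT-3'

Scanning the template, GGAAAGGACTG occurs at positions 57–67; this primer anneals to the bottom strand there with its 3' end pointing downstream.
Reverse complement of the reverse primer: AGGACAAT. This occurs on the top strand at positions 102–109.
The product is the template from position 57 through 109 (53 bp).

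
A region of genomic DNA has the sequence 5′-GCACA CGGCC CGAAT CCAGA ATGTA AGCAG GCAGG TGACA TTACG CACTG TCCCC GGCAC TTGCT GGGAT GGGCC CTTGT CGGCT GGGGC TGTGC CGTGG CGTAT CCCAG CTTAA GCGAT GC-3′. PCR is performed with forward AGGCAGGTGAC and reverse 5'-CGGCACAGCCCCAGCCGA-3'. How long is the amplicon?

69 bp

Forward primer AGGCAGGTGAC is found on the top strand at positions 29–39.
The reverse primer's reverse complement is TCGGCTGGGGCTGTGCCG, which matches the template at positions 80–97.
Product length = (reverse-primer end) − (forward-primer start) + 1 = 97 − 29 + 1 = 69 bp.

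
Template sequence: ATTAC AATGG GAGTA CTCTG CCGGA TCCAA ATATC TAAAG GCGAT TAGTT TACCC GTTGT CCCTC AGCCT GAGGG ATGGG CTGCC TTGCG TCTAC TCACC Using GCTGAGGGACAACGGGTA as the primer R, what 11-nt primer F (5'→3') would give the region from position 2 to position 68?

5'-TTACAATGGGA-3'

The reverse primer's reverse complement TACCCGTTGTCCCTCAGC matches the template at positions 51–68; the product starts at position 2.
The forward primer is identical to the top strand over positions 2–12: TTACAATGGGA.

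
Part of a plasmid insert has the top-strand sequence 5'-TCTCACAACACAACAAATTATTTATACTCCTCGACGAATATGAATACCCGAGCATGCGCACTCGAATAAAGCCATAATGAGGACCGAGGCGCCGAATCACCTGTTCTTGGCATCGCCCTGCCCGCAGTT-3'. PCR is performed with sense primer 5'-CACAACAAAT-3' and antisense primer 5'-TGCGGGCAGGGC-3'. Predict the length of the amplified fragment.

118 bp

Forward primer CACAACAAAT is found on the top strand at positions 9–18.
The reverse primer's reverse complement is GCCCTGCCCGCA, which matches the template at positions 115–126.
Amplicon spans positions 9–126: 118 bp.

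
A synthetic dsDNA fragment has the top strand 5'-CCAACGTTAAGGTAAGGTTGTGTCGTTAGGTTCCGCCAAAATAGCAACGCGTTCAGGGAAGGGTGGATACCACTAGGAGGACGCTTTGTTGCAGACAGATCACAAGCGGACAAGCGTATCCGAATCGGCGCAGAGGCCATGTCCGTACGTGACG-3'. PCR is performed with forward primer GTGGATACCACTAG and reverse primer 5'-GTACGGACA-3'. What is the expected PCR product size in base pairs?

The forward primer matches the template at positions 63–76.
The reverse primer's reverse complement is TGTCCGTAC, which matches the template at positions 140–148.
Amplicon spans positions 63–148: 86 bp.

86 bp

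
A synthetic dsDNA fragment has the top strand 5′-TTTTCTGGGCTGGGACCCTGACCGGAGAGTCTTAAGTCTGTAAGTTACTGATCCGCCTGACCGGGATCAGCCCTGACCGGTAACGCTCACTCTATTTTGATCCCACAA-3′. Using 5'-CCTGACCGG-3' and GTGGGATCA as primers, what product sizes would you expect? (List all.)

The forward primer CCTGACCGG matches the top strand at positions 17–25, 56–64, 72–80.
The reverse primer's reverse complement is TGATCCCAC, matching at positions 98–106.
Each forward site pairs with the reverse site to give a product ending at position 106: sizes 90, 51, 35 bp.

90 bp, 51 bp, 35 bp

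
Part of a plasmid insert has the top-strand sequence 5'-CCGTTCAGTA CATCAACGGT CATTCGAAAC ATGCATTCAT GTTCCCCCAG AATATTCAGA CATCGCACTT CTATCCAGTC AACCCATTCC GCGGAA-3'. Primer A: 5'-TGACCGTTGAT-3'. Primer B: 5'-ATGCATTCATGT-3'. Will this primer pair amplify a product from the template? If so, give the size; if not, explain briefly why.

No product — the primers' 3' ends point away from each other.

Primer A (TGACCGTTGAT) has reverse complement ATCAACGGTCA, which matches the top strand at positions 12–22; primer A anneals to the top strand there with its 3' end pointing upstream toward position 12.
Primer B (ATGCATTCATGT) matches the top strand directly at positions 31–42; it anneals to the bottom strand with its 3' end pointing downstream toward position 42.
The 3' ends diverge (primer A extends toward position 1, primer B toward position 96), so the primers never converge on a shared product.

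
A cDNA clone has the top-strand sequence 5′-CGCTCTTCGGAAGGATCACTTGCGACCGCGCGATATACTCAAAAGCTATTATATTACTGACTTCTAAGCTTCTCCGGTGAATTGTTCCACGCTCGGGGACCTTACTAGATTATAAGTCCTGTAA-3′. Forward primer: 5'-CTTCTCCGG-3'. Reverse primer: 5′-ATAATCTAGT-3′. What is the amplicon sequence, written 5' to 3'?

Forward primer CTTCTCCGG is found on the top strand at positions 69–77.
The reverse primer's reverse complement is ACTAGATTAT, which matches the template at positions 104–113.
The product is the template from position 69 through 113 (45 bp).

5'-CTTCTCCGGTGAATTGTTCCACGCTCGGGGACCTTACTAGATTAT-3'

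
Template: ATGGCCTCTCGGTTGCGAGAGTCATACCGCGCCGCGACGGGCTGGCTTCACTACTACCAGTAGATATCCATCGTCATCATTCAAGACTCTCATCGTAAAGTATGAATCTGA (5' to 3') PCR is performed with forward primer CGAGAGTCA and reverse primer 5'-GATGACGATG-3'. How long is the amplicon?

63 bp

Scanning the template, CGAGAGTCA occurs at positions 16–24; this primer anneals to the bottom strand there with its 3' end pointing downstream.
Taking the reverse complement of GATGACGATG gives CATCGTCATC, found at positions 69–78 on the template; the primer anneals here to the top strand with its 3' end pointing upstream.
Product length = (reverse-primer end) − (forward-primer start) + 1 = 78 − 16 + 1 = 63 bp.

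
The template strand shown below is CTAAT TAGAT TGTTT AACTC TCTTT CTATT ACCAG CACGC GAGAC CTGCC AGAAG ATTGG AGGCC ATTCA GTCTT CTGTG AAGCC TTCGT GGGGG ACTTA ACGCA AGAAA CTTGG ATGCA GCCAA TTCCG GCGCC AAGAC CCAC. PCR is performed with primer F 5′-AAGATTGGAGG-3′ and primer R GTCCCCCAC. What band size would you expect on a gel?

45 bp

The forward primer matches the template at positions 53–63.
Reverse complement of the reverse primer: GTGGGGGAC. This occurs on the top strand at positions 89–97.
The product runs from position 53 to position 97, so its length is 97 − 53 + 1 = 45 bp.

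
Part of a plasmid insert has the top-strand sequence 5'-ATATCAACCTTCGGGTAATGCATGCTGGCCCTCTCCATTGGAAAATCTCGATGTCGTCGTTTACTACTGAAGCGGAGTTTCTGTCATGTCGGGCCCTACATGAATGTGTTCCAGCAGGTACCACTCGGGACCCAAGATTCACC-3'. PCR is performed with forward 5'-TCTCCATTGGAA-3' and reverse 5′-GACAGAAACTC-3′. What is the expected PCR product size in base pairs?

Forward primer TCTCCATTGGAA is found on the top strand at positions 32–43.
Reverse complement of the reverse primer: GAGTTTCTGTC. This occurs on the top strand at positions 75–85.
The product runs from position 32 to position 85, so its length is 85 − 32 + 1 = 54 bp.

54 bp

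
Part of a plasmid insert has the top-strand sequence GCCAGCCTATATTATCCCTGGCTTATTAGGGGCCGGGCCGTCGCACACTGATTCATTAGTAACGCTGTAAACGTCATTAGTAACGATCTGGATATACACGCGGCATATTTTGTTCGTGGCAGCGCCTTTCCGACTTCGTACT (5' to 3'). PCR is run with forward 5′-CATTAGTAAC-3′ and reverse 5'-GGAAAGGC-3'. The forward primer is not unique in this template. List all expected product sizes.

The forward primer CATTAGTAAC matches the top strand at positions 54–63, 75–84.
The reverse primer's reverse complement is GCCTTTCC, matching at positions 124–131.
Each forward site pairs with the reverse site to give a product ending at position 131: sizes 78, 57 bp.

78 bp, 57 bp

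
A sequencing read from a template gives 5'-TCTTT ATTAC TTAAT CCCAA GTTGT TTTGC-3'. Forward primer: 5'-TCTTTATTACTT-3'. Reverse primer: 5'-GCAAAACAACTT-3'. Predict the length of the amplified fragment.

Scanning the template, TCTTTATTACTT occurs at positions 1–12; this primer anneals to the bottom strand there with its 3' end pointing downstream.
Taking the reverse complement of GCAAAACAACTT gives AAGTTGTTTTGC, found at positions 19–30 on the template; the primer anneals here to the top strand with its 3' end pointing upstream.
Amplicon spans positions 1–30: 30 bp.

30 bp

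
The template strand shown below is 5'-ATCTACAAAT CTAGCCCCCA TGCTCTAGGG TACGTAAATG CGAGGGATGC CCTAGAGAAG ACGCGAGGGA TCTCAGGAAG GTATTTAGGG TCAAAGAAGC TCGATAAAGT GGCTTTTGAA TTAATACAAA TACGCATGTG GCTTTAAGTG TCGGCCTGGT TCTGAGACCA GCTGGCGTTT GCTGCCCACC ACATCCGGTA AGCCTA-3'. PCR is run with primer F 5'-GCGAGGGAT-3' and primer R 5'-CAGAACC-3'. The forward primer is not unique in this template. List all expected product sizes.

The forward primer GCGAGGGAT matches the top strand at positions 40–48, 63–71.
The reverse primer's reverse complement is GGTTCTG, matching at positions 158–164.
Each forward site pairs with the reverse site to give a product ending at position 164: sizes 125, 102 bp.

125 bp, 102 bp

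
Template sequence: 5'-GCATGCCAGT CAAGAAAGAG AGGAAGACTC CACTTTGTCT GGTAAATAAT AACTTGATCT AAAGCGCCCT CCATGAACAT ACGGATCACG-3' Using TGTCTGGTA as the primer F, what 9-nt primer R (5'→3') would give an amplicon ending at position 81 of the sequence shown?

The forward primer binds at positions 36–44; the product's 3' end on the top strand is position 81.
The reverse primer anneals to the top strand over positions 73–81, i.e. to ATGAACATA.
Its sequence written 5'→3' is the reverse complement: TATGTTCAT.

5'-TATGTTCAT-3'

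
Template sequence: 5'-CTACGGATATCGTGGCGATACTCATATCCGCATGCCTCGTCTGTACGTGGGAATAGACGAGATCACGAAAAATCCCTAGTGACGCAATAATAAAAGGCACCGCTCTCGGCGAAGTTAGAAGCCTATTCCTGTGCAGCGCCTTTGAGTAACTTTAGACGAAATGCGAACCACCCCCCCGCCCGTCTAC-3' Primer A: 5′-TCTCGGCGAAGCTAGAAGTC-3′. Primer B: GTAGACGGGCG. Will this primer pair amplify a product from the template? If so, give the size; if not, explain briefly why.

No product — primer A has no binding site in the template.

Primer A (TCTCGGCGAAGCTAGAAGTC) does not match the top strand, and its reverse complement GACTTCTAGCTTCGCCGAGA does not match either.
With no annealing site for primer A, no amplification occurs.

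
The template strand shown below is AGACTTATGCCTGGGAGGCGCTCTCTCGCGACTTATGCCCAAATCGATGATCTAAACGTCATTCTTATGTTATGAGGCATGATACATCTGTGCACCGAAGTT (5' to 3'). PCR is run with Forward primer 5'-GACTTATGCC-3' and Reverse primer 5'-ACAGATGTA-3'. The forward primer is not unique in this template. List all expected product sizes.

90 bp, 62 bp

The forward primer GACTTATGCC matches the top strand at positions 2–11, 30–39.
The reverse primer's reverse complement is TACATCTGT, matching at positions 83–91.
Each forward site pairs with the reverse site to give a product ending at position 91: sizes 90, 62 bp.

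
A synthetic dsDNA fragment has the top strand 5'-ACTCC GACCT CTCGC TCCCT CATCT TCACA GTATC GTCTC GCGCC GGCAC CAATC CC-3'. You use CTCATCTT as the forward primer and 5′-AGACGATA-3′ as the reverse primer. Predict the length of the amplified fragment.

21 bp

Scanning the template, CTCATCTT occurs at positions 19–26; this primer anneals to the bottom strand there with its 3' end pointing downstream.
The reverse primer's reverse complement is TATCGTCT, which matches the template at positions 32–39.
The product runs from position 19 to position 39, so its length is 39 − 19 + 1 = 21 bp.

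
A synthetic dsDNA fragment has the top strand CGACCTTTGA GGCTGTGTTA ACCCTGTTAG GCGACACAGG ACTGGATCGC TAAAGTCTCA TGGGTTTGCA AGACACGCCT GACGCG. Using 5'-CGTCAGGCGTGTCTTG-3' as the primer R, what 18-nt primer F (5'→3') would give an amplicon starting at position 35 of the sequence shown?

5'-CACAGGACTGGATCGCTA-3'

The reverse primer's reverse complement CAAGACACGCCTGACG matches the template at positions 69–84; the product starts at position 35.
The forward primer is identical to the top strand over positions 35–52: CACAGGACTGGATCGCTA.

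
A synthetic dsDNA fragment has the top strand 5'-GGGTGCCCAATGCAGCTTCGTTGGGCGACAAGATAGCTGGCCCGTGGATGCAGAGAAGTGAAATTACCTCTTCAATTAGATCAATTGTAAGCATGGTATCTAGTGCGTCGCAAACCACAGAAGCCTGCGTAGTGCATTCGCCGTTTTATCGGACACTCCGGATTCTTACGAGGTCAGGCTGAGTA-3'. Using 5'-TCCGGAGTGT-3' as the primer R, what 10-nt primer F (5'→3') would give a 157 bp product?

5'-CCCAATGCAG-3'

The reverse primer's reverse complement ACACTCCGGA matches the template at positions 153–162, so the product ends at position 162.
A 157 bp product then starts at position 162 − 157 + 1 = 6.
The forward primer is identical to the top strand there: CCCAATGCAG.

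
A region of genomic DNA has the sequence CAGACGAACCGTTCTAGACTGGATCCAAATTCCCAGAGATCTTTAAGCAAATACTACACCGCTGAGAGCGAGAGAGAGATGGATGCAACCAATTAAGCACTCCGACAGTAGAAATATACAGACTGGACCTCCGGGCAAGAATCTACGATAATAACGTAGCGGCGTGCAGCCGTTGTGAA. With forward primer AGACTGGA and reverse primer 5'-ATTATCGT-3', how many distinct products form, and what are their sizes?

The forward primer AGACTGGA matches the top strand at positions 16–23, 120–127.
The reverse primer's reverse complement is ACGATAAT, matching at positions 145–152.
Each forward site pairs with the reverse site to give a product ending at position 152: sizes 137, 33 bp.

Two products: 137 bp, 33 bp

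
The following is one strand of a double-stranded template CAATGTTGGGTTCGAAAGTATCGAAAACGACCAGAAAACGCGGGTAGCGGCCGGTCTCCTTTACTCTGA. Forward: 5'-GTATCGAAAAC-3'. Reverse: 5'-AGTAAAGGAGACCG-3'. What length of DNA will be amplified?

The forward primer matches the template at positions 18–28.
Reverse complement of the reverse primer: CGGTCTCCTTTACT. This occurs on the top strand at positions 52–65.
Amplicon spans positions 18–65: 48 bp.

48 bp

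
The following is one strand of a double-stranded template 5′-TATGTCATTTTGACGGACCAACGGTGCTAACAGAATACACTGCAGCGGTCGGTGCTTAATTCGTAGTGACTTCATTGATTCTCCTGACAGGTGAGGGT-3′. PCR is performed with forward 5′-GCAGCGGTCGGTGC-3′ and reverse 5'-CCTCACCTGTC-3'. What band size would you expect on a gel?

Forward primer GCAGCGGTCGGTGC is found on the top strand at positions 42–55.
Reverse complement of the reverse primer: GACAGGTGAGG. This occurs on the top strand at positions 86–96.
The product runs from position 42 to position 96, so its length is 96 − 42 + 1 = 55 bp.

55 bp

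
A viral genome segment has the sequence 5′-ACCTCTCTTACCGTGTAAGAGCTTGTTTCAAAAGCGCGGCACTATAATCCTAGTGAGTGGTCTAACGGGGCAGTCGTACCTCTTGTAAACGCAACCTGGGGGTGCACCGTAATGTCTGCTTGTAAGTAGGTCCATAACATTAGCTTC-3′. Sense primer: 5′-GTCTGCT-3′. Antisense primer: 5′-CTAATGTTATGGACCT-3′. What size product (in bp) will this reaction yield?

30 bp

The forward primer matches the template at positions 114–120.
The reverse primer's reverse complement is AGGTCCATAACATTAG, which matches the template at positions 128–143.
The product runs from position 114 to position 143, so its length is 143 − 114 + 1 = 30 bp.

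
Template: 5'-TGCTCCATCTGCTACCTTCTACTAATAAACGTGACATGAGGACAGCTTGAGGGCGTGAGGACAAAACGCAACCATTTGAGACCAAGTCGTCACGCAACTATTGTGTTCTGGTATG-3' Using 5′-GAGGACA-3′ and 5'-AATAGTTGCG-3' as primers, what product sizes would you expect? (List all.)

65 bp, 46 bp

The forward primer GAGGACA matches the top strand at positions 38–44, 57–63.
The reverse primer's reverse complement is CGCAACTATT, matching at positions 93–102.
Each forward site pairs with the reverse site to give a product ending at position 102: sizes 65, 46 bp.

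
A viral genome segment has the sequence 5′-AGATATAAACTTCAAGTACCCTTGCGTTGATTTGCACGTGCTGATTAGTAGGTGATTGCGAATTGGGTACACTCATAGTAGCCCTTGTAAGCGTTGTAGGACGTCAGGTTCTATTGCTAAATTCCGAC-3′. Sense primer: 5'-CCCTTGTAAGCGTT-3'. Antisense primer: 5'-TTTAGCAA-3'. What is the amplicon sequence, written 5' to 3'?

5'-CCCTTGTAAGCGTTGTAGGACGTCAGGTTCTATTGCTAAA-3'

The forward primer matches the template at positions 82–95.
Reverse complement of the reverse primer: TTGCTAAA. This occurs on the top strand at positions 114–121.
The product is the template from position 82 through 121 (40 bp).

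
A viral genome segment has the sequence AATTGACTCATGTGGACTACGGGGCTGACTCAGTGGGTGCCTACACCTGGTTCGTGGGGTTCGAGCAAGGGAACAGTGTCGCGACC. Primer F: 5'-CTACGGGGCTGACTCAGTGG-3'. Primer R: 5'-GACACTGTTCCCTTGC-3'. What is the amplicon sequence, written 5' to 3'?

Forward primer CTACGGGGCTGACTCAGTGG is found on the top strand at positions 17–36.
Taking the reverse complement of GACACTGTTCCCTTGC gives GCAAGGGAACAGTGTC, found at positions 65–80 on the template; the primer anneals here to the top strand with its 3' end pointing upstream.
The product is the template from position 17 through 80 (64 bp).

5'-CTACGGGGCTGACTCAGTGGGTGCCTACACCTGGTTCGTGGGGTTCGAGCAAGGGAACAGTGTC-3'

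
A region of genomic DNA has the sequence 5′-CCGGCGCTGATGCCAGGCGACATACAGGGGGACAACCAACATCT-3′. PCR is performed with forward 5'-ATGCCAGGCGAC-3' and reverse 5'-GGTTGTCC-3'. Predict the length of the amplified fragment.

The forward primer matches the template at positions 10–21.
The reverse primer's reverse complement is GGACAACC, which matches the template at positions 30–37.
Product length = (reverse-primer end) − (forward-primer start) + 1 = 37 − 10 + 1 = 28 bp.

28 bp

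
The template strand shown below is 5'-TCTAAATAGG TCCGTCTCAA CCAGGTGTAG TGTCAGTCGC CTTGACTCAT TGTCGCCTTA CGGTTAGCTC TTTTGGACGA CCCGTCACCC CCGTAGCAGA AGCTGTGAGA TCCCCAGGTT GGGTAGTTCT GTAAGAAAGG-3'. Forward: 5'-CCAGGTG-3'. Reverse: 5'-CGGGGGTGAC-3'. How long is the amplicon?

The forward primer matches the template at positions 21–27.
Taking the reverse complement of CGGGGGTGAC gives GTCACCCCCG, found at positions 84–93 on the template; the primer anneals here to the top strand with its 3' end pointing upstream.
The product runs from position 21 to position 93, so its length is 93 − 21 + 1 = 73 bp.

73 bp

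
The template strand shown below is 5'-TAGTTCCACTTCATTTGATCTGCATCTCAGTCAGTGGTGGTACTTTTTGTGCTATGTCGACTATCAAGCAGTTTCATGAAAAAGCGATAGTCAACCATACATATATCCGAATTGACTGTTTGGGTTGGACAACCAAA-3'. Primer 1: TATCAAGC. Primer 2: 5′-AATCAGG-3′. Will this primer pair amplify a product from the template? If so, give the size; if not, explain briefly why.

Primer 2 (AATCAGG) does not match the top strand, and its reverse complement CCTGATT does not match either.
With no annealing site for primer 2, no amplification occurs.

No product — primer 2 has no binding site in the template.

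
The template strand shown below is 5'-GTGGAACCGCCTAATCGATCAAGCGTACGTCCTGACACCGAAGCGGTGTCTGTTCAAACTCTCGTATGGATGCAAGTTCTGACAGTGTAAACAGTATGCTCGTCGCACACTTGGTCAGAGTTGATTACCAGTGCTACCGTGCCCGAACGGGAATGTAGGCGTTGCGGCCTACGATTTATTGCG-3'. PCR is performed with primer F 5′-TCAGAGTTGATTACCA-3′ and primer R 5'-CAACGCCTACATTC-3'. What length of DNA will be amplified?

Forward primer TCAGAGTTGATTACCA is found on the top strand at positions 115–130.
Reverse complement of the reverse primer: GAATGTAGGCGTTG. This occurs on the top strand at positions 151–164.
Amplicon spans positions 115–164: 50 bp.

50 bp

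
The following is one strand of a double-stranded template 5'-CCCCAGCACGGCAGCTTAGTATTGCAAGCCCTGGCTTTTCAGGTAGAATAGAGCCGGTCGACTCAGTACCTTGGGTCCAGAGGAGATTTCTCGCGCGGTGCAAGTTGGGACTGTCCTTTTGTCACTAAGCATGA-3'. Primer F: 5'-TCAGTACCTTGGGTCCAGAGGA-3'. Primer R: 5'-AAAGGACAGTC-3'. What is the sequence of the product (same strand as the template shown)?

Scanning the template, TCAGTACCTTGGGTCCAGAGGA occurs at positions 63–84; this primer anneals to the bottom strand there with its 3' end pointing downstream.
Reverse complement of the reverse primer: GACTGTCCTTT. This occurs on the top strand at positions 109–119.
The product is the template from position 63 through 119 (57 bp).

5'-TCAGTACCTTGGGTCCAGAGGAGATTTCTCGCGCGGTGCAAGTTGGGACTGTCCTTT-3'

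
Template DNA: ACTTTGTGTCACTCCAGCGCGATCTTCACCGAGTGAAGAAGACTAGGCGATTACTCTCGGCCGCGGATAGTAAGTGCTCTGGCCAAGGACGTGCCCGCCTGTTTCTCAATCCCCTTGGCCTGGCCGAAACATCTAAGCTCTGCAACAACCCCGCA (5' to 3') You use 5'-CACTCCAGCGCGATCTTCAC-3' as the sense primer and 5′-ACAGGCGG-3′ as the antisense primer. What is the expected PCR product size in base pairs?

The forward primer matches the template at positions 10–29.
Taking the reverse complement of ACAGGCGG gives CCGCCTGT, found at positions 95–102 on the template; the primer anneals here to the top strand with its 3' end pointing upstream.
Product length = (reverse-primer end) − (forward-primer start) + 1 = 102 − 10 + 1 = 93 bp.

93 bp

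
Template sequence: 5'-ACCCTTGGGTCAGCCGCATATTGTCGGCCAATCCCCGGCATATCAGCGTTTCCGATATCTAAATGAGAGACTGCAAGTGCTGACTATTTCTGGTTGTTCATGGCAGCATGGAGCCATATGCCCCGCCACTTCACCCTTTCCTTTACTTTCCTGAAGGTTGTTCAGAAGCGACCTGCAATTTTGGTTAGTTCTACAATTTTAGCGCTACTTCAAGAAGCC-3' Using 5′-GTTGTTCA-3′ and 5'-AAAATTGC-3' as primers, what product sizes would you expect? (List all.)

The forward primer GTTGTTCA matches the top strand at positions 93–100, 157–164.
The reverse primer's reverse complement is GCAATTTT, matching at positions 175–182.
Each forward site pairs with the reverse site to give a product ending at position 182: sizes 90, 26 bp.

90 bp, 26 bp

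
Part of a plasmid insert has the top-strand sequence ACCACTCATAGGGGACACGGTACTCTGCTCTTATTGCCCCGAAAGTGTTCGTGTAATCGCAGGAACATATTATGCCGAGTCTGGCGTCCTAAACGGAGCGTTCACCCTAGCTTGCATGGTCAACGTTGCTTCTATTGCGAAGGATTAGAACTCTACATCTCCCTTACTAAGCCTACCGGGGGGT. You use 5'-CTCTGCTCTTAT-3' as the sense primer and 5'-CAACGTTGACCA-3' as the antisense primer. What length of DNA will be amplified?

The forward primer matches the template at positions 23–34.
The reverse primer's reverse complement is TGGTCAACGTTG, which matches the template at positions 117–128.
Product length = (reverse-primer end) − (forward-primer start) + 1 = 128 − 23 + 1 = 106 bp.

106 bp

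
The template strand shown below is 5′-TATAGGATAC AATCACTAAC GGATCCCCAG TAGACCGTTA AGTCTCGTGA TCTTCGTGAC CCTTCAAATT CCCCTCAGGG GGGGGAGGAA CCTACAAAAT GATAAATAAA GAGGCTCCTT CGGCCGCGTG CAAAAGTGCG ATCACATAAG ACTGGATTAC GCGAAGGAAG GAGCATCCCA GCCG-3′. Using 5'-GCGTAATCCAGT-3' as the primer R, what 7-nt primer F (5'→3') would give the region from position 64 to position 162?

5'-TCAAATT-3'

The reverse primer's reverse complement ACTGGATTACGC matches the template at positions 151–162; the product starts at position 64.
The forward primer is identical to the top strand over positions 64–70: TCAAATT.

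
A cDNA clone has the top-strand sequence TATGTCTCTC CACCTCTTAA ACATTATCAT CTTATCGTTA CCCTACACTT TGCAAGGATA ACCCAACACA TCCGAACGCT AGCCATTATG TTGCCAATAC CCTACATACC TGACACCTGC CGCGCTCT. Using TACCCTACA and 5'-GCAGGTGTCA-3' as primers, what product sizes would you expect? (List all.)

The forward primer TACCCTACA matches the top strand at positions 39–47, 98–106.
The reverse primer's reverse complement is TGACACCTGC, matching at positions 111–120.
Each forward site pairs with the reverse site to give a product ending at position 120: sizes 82, 23 bp.

82 bp, 23 bp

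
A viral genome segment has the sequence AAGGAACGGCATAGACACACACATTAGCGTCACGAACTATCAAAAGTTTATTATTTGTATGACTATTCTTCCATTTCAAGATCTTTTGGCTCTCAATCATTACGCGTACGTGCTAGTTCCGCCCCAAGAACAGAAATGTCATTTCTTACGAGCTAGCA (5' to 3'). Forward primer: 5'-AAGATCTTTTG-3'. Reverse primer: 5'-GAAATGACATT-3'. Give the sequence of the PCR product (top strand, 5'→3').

5'-AAGATCTTTTGGCTCTCAATCATTACGCGTACGTGCTAGTTCCGCCCCAAGAACAGAAATGTCATTTC-3'

Scanning the template, AAGATCTTTTG occurs at positions 78–88; this primer anneals to the bottom strand there with its 3' end pointing downstream.
Taking the reverse complement of GAAATGACATT gives AATGTCATTTC, found at positions 135–145 on the template; the primer anneals here to the top strand with its 3' end pointing upstream.
The product is the template from position 78 through 145 (68 bp).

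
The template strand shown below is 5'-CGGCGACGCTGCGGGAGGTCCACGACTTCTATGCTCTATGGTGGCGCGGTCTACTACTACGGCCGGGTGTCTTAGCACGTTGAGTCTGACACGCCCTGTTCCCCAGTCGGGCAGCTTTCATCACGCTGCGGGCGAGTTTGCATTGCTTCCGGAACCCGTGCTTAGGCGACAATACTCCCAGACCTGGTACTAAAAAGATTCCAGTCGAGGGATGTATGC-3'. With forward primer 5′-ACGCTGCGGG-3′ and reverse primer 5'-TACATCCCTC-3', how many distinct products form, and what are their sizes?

The forward primer ACGCTGCGGG matches the top strand at positions 6–15, 123–132.
The reverse primer's reverse complement is GAGGGATGTA, matching at positions 207–216.
Each forward site pairs with the reverse site to give a product ending at position 216: sizes 211, 94 bp.

Two products: 211 bp, 94 bp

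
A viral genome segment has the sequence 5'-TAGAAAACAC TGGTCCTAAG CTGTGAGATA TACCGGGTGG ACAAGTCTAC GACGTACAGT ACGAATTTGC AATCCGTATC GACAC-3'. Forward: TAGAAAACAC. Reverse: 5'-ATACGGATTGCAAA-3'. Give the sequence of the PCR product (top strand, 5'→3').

5'-TAGAAAACACTGGTCCTAAGCTGTGAGATATACCGGGTGGACAAGTCTACGACGTACAGTACGAATTTGCAATCCGTAT-3'

Forward primer TAGAAAACAC is found on the top strand at positions 1–10.
Taking the reverse complement of ATACGGATTGCAAA gives TTTGCAATCCGTAT, found at positions 66–79 on the template; the primer anneals here to the top strand with its 3' end pointing upstream.
The product is the template from position 1 through 79 (79 bp).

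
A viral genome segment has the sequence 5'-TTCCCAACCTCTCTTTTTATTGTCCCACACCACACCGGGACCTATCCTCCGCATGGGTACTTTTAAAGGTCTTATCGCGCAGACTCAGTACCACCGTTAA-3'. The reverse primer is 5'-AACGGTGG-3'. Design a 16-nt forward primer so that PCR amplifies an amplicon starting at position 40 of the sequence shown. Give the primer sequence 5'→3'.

The reverse primer's reverse complement CCACCGTT matches the template at positions 91–98; the product starts at position 40.
The forward primer is identical to the top strand over positions 40–55: ACCTATCCTCCGCATG.

5'-ACCTATCCTCCGCATG-3'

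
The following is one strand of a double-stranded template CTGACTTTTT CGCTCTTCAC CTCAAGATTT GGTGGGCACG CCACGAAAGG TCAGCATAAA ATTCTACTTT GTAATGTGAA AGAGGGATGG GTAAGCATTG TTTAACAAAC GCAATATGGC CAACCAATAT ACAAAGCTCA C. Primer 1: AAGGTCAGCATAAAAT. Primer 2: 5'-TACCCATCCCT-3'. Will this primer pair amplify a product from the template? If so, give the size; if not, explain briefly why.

Yes — a 47 bp product.

Primer 1 (AAGGTCAGCATAAAAT) matches the top strand at positions 47–62; it acts as a forward primer.
Primer 2's reverse complement is AGGGATGGGTA, matching the top strand at positions 83–93; it acts as a reverse primer.
The 3' ends face each other across positions 47–93, giving a 47 bp product.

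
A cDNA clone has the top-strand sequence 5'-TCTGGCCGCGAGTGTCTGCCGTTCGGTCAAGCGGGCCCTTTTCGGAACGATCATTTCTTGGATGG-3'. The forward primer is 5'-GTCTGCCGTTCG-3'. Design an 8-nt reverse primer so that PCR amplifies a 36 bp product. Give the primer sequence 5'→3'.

The forward primer binds at positions 14–25, so a 36 bp product ends at position 14 + 36 − 1 = 49.
The reverse primer anneals to the top strand over positions 42–49, i.e. to TCGGAACG.
Its sequence written 5'→3' is the reverse complement: CGTTCCGA.

5'-CGTTCCGA-3'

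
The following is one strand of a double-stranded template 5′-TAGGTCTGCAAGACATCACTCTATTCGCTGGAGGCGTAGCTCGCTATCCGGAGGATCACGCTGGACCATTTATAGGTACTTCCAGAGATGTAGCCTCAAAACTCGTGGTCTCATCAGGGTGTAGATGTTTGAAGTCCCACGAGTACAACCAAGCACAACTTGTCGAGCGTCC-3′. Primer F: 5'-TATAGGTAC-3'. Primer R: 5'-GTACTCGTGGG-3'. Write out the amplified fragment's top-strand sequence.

Scanning the template, TATAGGTAC occurs at positions 71–79; this primer anneals to the bottom strand there with its 3' end pointing downstream.
The reverse primer's reverse complement is CCCACGAGTAC, which matches the template at positions 136–146.
The product is the template from position 71 through 146 (76 bp).

5'-TATAGGTACTTCCAGAGATGTAGCCTCAAAACTCGTGGTCTCATCAGGGTGTAGATGTTTGAAGTCCCACGAGTAC-3'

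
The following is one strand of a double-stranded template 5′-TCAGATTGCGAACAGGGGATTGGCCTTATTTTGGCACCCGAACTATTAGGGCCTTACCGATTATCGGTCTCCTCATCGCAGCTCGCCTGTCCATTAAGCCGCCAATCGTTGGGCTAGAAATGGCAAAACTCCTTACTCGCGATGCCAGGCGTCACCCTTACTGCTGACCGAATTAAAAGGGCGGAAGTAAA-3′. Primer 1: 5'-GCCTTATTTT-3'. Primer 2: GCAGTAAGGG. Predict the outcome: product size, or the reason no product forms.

Yes — a 142 bp product.

Primer 1 (GCCTTATTTT) matches the top strand at positions 23–32; it acts as a forward primer.
Primer 2's reverse complement is CCCTTACTGC, matching the top strand at positions 155–164; it acts as a reverse primer.
The 3' ends face each other across positions 23–164, giving a 142 bp product.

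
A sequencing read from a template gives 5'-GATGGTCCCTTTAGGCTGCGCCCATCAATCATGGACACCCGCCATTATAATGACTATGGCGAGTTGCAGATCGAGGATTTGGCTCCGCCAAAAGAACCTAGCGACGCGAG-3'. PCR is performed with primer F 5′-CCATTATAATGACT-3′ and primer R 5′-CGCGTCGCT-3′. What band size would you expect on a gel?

67 bp

Scanning the template, CCATTATAATGACT occurs at positions 42–55; this primer anneals to the bottom strand there with its 3' end pointing downstream.
Reverse complement of the reverse primer: AGCGACGCG. This occurs on the top strand at positions 100–108.
Amplicon spans positions 42–108: 67 bp.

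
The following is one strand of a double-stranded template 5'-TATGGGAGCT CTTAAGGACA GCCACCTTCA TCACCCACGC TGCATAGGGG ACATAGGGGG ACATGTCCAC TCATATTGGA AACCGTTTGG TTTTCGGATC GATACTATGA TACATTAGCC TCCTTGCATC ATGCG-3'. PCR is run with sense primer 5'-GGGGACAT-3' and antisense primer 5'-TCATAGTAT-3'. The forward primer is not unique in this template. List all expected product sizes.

64 bp, 54 bp

The forward primer GGGGACAT matches the top strand at positions 47–54, 57–64.
The reverse primer's reverse complement is ATACTATGA, matching at positions 102–110.
Each forward site pairs with the reverse site to give a product ending at position 110: sizes 64, 54 bp.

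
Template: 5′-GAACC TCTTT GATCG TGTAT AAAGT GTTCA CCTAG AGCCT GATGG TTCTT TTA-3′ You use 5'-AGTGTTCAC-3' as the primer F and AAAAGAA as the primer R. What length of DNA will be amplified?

30 bp

The forward primer matches the template at positions 23–31.
Taking the reverse complement of AAAAGAA gives TTCTTTT, found at positions 46–52 on the template; the primer anneals here to the top strand with its 3' end pointing upstream.
Product length = (reverse-primer end) − (forward-primer start) + 1 = 52 − 23 + 1 = 30 bp.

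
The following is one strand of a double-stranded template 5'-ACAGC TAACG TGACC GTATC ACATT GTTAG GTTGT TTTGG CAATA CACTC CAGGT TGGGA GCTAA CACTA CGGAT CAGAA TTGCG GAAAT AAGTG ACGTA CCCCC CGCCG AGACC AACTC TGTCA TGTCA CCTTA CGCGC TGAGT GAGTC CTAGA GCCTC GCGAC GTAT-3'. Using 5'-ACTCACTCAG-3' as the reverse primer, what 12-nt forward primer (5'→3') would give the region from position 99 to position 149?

5'-TACCCCCCGCCG-3'

The reverse primer's reverse complement CTGAGTGAGT matches the template at positions 140–149; the product starts at position 99.
The forward primer is identical to the top strand over positions 99–110: TACCCCCCGCCG.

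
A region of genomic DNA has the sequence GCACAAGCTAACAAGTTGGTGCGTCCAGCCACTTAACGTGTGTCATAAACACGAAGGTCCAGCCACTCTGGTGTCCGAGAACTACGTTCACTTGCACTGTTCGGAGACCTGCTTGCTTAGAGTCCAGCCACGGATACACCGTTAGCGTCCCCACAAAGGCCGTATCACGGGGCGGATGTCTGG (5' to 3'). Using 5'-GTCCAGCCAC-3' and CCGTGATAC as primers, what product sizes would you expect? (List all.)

148 bp, 114 bp, 49 bp

The forward primer GTCCAGCCAC matches the top strand at positions 23–32, 57–66, 122–131.
The reverse primer's reverse complement is GTATCACGG, matching at positions 162–170.
Each forward site pairs with the reverse site to give a product ending at position 170: sizes 148, 114, 49 bp.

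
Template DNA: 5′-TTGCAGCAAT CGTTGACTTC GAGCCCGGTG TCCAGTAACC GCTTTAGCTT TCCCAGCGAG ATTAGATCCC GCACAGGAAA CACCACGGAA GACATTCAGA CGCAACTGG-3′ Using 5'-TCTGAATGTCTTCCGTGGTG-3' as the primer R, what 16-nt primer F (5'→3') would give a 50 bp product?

The reverse primer's reverse complement CACCACGGAAGACATTCAGA matches the template at positions 81–100, so the product ends at position 100.
A 50 bp product then starts at position 100 − 50 + 1 = 51.
The forward primer is identical to the top strand there: TCCCAGCGAGATTAGA.

5'-TCCCAGCGAGATTAGA-3'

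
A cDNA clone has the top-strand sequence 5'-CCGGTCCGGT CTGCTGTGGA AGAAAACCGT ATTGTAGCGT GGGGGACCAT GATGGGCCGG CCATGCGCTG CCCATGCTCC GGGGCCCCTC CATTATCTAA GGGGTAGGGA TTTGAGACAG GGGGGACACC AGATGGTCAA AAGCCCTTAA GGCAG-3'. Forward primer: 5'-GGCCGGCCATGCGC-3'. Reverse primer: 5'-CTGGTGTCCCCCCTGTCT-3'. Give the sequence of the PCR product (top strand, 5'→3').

5'-GGCCGGCCATGCGCTGCCCATGCTCCGGGGCCCCTCCATTATCTAAGGGGTAGGGATTTGAGACAGGGGGGACACCAG-3'

The forward primer matches the template at positions 55–68.
Taking the reverse complement of CTGGTGTCCCCCCTGTCT gives AGACAGGGGGGACACCAG, found at positions 115–132 on the template; the primer anneals here to the top strand with its 3' end pointing upstream.
The product is the template from position 55 through 132 (78 bp).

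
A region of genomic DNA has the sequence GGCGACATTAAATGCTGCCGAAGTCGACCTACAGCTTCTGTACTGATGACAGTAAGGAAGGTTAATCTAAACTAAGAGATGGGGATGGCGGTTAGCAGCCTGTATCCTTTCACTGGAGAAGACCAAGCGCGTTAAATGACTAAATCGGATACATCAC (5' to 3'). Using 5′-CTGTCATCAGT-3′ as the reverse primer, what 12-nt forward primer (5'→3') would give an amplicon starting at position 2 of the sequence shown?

5'-GCGACATTAAAT-3'

The reverse primer's reverse complement ACTGATGACAG matches the template at positions 42–52; the product starts at position 2.
The forward primer is identical to the top strand over positions 2–13: GCGACATTAAAT.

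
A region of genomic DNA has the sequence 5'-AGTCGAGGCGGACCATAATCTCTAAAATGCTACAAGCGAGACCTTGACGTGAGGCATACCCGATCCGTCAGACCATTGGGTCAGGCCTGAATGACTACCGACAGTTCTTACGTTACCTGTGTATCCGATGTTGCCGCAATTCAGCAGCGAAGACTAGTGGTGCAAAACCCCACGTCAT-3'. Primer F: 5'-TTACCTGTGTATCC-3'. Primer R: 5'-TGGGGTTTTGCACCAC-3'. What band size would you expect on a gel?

60 bp

The forward primer matches the template at positions 113–126.
The reverse primer's reverse complement is GTGGTGCAAAACCCCA, which matches the template at positions 157–172.
Amplicon spans positions 113–172: 60 bp.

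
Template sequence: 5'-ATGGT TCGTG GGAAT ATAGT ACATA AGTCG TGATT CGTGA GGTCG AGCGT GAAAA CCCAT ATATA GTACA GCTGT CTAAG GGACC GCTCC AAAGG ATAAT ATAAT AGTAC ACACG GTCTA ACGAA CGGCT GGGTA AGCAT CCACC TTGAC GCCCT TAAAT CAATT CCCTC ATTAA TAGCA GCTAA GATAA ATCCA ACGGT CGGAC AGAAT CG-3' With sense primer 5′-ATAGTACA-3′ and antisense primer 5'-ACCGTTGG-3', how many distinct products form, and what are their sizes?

The forward primer ATAGTACA matches the top strand at positions 16–23, 63–70, 104–111.
The reverse primer's reverse complement is CCAACGGT, matching at positions 193–200.
Each forward site pairs with the reverse site to give a product ending at position 200: sizes 185, 138, 97 bp.

Three products: 185 bp, 138 bp, 97 bp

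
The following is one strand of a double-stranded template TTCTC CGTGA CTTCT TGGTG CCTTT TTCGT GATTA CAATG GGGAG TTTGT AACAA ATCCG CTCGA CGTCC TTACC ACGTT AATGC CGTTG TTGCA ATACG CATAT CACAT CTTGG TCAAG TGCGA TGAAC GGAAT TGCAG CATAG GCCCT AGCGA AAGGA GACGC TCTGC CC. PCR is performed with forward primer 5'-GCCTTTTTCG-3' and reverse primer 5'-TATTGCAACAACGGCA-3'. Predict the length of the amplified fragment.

Scanning the template, GCCTTTTTCG occurs at positions 20–29; this primer anneals to the bottom strand there with its 3' end pointing downstream.
Taking the reverse complement of TATTGCAACAACGGCA gives TGCCGTTGTTGCAATA, found at positions 83–98 on the template; the primer anneals here to the top strand with its 3' end pointing upstream.
Amplicon spans positions 20–98: 79 bp.

79 bp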